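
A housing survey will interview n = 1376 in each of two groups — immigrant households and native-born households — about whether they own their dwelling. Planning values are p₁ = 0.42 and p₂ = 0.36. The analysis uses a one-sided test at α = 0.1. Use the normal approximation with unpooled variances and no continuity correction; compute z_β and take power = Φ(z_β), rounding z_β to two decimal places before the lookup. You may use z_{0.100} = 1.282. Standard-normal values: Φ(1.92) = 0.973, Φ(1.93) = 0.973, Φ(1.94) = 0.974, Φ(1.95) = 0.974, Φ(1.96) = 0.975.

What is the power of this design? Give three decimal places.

z_β = |p₁−p₂|·√(n/[p₁q₁+p₂q₂]) − z_α
    = 0.06 · √(1376/0.4740) − 1.282
    = 0.06 · 53.8791 − 1.282
    = 3.2327 − 1.282 = 1.9507 → 1.95
Power = Φ(1.95) = 0.974.

Power ≈ 0.974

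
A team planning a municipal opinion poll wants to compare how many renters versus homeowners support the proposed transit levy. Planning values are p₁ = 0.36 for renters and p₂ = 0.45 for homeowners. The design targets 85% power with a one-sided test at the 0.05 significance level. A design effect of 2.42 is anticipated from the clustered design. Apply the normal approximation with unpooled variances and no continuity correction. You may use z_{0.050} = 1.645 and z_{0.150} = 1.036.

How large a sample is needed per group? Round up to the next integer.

n = (z_α + z_β)² · [p₁(1−p₁) + p₂(1−p₂)] / (p₁ − p₂)²
  = (1.645 + 1.036)² · (0.36·0.64 + 0.45·0.55) / (-0.09)²
  = (2.681)² · (0.2304 + 0.2475) / 0.0081
  = 7.1878 · 0.4779 / 0.0081
  = 424.08
Design effect: 2.42 × 424.08 = 1026.27.
Round up → n = 1027 per group.

n = 1027 per group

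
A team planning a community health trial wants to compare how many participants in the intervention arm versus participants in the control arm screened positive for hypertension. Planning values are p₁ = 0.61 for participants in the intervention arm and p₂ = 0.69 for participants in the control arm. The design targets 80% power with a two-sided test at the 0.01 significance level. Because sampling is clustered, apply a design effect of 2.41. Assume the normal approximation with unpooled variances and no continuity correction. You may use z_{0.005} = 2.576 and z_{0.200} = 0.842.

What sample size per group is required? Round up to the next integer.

n = (z_{α/2} + z_β)² · [p₁(1−p₁) + p₂(1−p₂)] / (p₁ − p₂)²
  = (2.576 + 0.842)² · (0.61·0.39 + 0.69·0.31) / (-0.08)²
  = (3.418)² · (0.2379 + 0.2139) / 0.0064
  = 11.6827 · 0.4518 / 0.0064
  = 824.73
Design effect: 2.41 × 824.73 = 1987.59.
Round up → n = 1988 per group.

n = 1988 per group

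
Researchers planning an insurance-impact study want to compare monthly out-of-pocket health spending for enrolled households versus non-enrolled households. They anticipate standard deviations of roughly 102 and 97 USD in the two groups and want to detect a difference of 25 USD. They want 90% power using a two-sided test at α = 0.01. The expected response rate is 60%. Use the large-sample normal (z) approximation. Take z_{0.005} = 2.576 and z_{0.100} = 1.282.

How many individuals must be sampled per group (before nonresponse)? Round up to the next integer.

n = 787 per group

n = (z_{α/2} + z_β)² · (σ₁² + σ₂²) / δ²
  = (2.576 + 1.282)² · (102² + 97² = 19813) / 25²
  = 14.8842 · 19813 / 625
  = 471.84
Adjust for 60% response: 471.84 / 0.60 = 786.40.
Round up → n = 787 per group.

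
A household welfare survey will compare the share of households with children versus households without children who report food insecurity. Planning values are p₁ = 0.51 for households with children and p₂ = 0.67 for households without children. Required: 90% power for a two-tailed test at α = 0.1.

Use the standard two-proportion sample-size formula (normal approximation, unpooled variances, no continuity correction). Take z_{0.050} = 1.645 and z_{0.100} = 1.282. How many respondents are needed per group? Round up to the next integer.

n = 158 per group

n = (z_{α/2} + z_β)² · [p₁(1−p₁) + p₂(1−p₂)] / (p₁ − p₂)²
  = (1.645 + 1.282)² · (0.51·0.49 + 0.67·0.33) / (-0.16)²
  = (2.927)² · (0.2499 + 0.2211) / 0.0256
  = 8.5673 · 0.4710 / 0.0256
  = 157.63
Round up → n = 158 per group.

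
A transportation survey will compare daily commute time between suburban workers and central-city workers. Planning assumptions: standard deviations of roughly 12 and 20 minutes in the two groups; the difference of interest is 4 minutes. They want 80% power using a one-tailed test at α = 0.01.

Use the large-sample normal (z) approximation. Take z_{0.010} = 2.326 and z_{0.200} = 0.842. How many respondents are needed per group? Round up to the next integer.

n = (z_α + z_β)² · (σ₁² + σ₂²) / δ²
  = (2.326 + 0.842)² · (12² + 20² = 544) / 4²
  = 10.0362 · 544 / 16
  = 341.23
Round up → n = 342 per group.

n = 342 per group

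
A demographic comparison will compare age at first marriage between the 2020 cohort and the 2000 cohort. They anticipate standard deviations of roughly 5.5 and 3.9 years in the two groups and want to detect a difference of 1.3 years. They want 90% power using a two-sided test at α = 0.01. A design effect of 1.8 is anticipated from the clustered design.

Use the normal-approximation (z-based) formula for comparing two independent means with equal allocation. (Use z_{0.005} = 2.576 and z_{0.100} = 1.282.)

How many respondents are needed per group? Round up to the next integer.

n = (z_{α/2} + z_β)² · (σ₁² + σ₂²) / δ²
  = (2.576 + 1.282)² · (5.5² + 3.9² = 45.46) / 1.3²
  = 14.8842 · 45.46 / 1.69
  = 400.38
Design effect: 1.8 × 400.38 = 720.68.
Round up → n = 721 per group.

n = 721 per group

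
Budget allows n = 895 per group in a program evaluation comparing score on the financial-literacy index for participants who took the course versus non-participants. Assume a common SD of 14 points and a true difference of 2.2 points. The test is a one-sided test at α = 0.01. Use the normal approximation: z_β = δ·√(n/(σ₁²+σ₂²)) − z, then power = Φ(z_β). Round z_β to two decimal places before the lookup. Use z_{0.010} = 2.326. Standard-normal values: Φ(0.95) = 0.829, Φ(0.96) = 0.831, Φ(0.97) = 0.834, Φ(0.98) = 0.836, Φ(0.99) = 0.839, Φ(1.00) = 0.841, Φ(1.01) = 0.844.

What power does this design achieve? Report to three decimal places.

z_β = δ·√(n/(σ₁²+σ₂²)) − z_α
    = 2.2 · √(895/392) − 2.326
    = 2.2 · 1.51101 − 2.326
    = 3.3242 − 2.326 = 0.9982 → 1.00
Power = Φ(1.00) = 0.841.

Power ≈ 0.841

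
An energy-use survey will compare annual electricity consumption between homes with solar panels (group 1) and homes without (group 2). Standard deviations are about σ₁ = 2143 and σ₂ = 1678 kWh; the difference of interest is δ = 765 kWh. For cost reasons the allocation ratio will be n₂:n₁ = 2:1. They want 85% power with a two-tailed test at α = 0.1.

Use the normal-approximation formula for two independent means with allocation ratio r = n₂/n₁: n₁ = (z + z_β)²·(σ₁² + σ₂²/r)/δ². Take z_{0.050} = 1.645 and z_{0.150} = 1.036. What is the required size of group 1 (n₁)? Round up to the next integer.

n₁ = 74

n₁ = (z_{α/2} + z_β)² · (σ₁² + σ₂²/r) / δ²
   = (1.645 + 1.036)² · (2143² + 1678²/2) / 765²
   = 7.1878 · (4592449 + 1407842) / 585225
   = 7.1878 · 6000291 / 585225
   = 73.70
Round up → n₁ = 74; n₂ = r·n₁ = 2 × 74 = 148.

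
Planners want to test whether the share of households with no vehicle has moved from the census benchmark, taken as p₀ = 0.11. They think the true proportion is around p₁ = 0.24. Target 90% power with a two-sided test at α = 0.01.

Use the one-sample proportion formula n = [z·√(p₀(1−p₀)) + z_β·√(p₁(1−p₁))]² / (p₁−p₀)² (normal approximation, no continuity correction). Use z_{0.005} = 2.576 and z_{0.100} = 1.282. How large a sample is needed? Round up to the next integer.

n = [z_{α/2}·√(p₀q₀) + z_β·√(p₁q₁)]² / (p₁ − p₀)²
  = [2.576·√(0.11·0.89) + 1.282·√(0.24·0.76)]² / (0.13)²
  = [2.576·0.3129 + 1.282·0.4271]² / 0.0169
  = [1.3535]² / 0.0169
  = 108.40
Round up → n = 109.

n = 109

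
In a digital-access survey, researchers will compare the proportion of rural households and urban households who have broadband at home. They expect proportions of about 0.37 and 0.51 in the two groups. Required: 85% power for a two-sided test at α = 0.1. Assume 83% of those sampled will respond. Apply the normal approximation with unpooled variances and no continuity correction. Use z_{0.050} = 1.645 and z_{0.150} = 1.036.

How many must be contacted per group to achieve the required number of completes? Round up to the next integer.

n = 214 per group

n = (z_{α/2} + z_β)² · [p₁(1−p₁) + p₂(1−p₂)] / (p₁ − p₂)²
  = (1.645 + 1.036)² · (0.37·0.63 + 0.51·0.49) / (-0.14)²
  = (2.681)² · (0.2331 + 0.2499) / 0.0196
  = 7.1878 · 0.4830 / 0.0196
  = 177.13
Adjust for 83% response: 177.13 / 0.83 = 213.41.
Round up → n = 214 per group.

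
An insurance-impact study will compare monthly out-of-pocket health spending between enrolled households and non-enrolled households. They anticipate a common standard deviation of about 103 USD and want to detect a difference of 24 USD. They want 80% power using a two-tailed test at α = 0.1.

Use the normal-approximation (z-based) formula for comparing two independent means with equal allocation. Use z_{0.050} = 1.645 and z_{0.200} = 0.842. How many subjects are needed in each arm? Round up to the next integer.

n = 228 per group

n = (z_{α/2} + z_β)² · (σ₁² + σ₂²) / δ²
  = (1.645 + 0.842)² · (2·103² = 21218) / 24²
  = 6.1852 · 21218 / 576
  = 227.84
Round up → n = 228 per group.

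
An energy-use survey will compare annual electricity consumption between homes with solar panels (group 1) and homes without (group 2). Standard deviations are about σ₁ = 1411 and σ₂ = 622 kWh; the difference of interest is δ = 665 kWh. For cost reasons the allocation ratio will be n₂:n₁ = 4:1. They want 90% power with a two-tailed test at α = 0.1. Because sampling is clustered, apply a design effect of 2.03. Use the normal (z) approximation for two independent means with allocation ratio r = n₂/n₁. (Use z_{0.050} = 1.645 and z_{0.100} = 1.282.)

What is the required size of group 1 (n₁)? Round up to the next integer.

n₁ = 83

n₁ = (z_{α/2} + z_β)² · (σ₁² + σ₂²/r) / δ²
   = (1.645 + 1.282)² · (1411² + 622²/4) / 665²
   = 8.5673 · (1990921 + 96721) / 442225
   = 8.5673 · 2087642 / 442225
   = 40.44
Design effect: 2.03 × 40.44 = 82.10.
Round up → n₁ = 83; n₂ = r·n₁ = 4 × 83 = 332.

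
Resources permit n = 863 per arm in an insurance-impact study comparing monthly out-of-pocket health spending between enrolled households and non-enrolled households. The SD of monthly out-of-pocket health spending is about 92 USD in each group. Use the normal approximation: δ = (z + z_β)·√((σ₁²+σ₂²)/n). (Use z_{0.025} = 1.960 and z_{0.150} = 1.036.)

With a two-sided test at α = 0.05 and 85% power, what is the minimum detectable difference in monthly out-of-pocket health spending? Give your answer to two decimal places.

Minimum detectable difference ≈ 13.27 USD

δ = (z_{α/2} + z_β) · √((σ₁²+σ₂²)/n)
  = (1.960 + 1.036) · √(16928/863)
  = 2.996 · √19.6153
  = 2.996 · 4.4289
  = 13.2690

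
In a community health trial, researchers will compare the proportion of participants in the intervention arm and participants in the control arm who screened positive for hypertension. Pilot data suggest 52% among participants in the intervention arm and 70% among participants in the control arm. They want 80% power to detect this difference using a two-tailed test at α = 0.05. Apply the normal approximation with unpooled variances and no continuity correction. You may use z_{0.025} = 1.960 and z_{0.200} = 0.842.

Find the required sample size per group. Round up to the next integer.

n = (z_{α/2} + z_β)² · [p₁(1−p₁) + p₂(1−p₂)] / (p₁ − p₂)²
  = (1.960 + 0.842)² · (0.52·0.48 + 0.70·0.30) / (-0.18)²
  = (2.802)² · (0.2496 + 0.2100) / 0.0324
  = 7.8512 · 0.4596 / 0.0324
  = 111.37
Round up → n = 112 per group.

n = 112 per group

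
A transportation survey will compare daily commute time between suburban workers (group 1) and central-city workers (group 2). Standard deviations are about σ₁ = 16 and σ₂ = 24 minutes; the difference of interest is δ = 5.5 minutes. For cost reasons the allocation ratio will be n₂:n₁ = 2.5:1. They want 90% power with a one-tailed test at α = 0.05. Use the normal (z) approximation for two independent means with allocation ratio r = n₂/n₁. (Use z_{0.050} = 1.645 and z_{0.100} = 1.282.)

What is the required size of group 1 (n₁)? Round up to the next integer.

n₁ = 138

n₁ = (z_α + z_β)² · (σ₁² + σ₂²/r) / δ²
   = (1.645 + 1.282)² · (16² + 24²/2.5) / 5.5²
   = 8.5673 · (256 + 230.4) / 30.25
   = 8.5673 · 486.4 / 30.25
   = 137.76
Round up → n₁ = 138; n₂ = r·n₁ = 2.5 × 138 = 345.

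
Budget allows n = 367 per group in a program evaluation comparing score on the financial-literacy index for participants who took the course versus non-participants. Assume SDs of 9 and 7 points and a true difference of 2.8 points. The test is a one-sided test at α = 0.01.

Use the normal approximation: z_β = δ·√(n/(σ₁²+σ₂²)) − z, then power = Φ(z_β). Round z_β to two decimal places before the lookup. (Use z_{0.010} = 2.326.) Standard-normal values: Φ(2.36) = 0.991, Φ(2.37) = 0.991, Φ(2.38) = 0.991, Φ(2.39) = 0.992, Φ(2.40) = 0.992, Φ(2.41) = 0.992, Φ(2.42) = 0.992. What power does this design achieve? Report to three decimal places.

Power ≈ 0.991

z_β = δ·√(n/(σ₁²+σ₂²)) − z_α
    = 2.8 · √(367/130) − 2.326
    = 2.8 · 1.68020 − 2.326
    = 4.7046 − 2.326 = 2.3786 → 2.38
Power = Φ(2.38) = 0.991.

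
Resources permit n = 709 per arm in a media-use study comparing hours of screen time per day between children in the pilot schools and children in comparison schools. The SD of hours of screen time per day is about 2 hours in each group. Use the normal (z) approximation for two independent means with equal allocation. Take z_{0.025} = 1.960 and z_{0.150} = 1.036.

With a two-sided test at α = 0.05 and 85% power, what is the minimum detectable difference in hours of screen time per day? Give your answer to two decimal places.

Minimum detectable difference ≈ 0.32 hours

δ = (z_{α/2} + z_β) · √((σ₁²+σ₂²)/n)
  = (1.960 + 1.036) · √(8/709)
  = 2.996 · √0.01128
  = 2.996 · 0.1062
  = 0.3182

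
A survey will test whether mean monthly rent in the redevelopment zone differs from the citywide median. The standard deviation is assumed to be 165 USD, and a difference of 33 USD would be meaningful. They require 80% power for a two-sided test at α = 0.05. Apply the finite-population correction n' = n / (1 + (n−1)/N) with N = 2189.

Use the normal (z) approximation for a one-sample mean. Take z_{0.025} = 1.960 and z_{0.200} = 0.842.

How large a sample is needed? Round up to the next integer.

n = (z_{α/2} + z_β)² · σ² / δ²
  = (1.960 + 0.842)² · 165² / 33²
  = 7.8512 · 27225 / 1089
  = 196.28
Finite-population correction (N = 2189): 196.28 / (1 + (196.28 − 1)/2189) = 180.20.
Round up → n = 181.

n = 181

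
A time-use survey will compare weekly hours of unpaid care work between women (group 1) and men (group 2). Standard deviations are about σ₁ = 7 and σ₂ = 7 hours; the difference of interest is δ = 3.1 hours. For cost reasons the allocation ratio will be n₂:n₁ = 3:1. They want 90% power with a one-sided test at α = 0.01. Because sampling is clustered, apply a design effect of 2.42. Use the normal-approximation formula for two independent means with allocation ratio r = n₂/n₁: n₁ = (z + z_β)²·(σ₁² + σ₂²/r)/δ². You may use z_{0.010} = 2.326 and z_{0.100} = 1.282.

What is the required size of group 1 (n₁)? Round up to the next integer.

n₁ = 215

n₁ = (z_α + z_β)² · (σ₁² + σ₂²/r) / δ²
   = (2.326 + 1.282)² · (7² + 7²/3) / 3.1²
   = 13.0177 · (49 + 16.3333) / 9.61
   = 13.0177 · 65.3333 / 9.61
   = 88.50
Design effect: 2.42 × 88.50 = 214.17.
Round up → n₁ = 215; n₂ = r·n₁ = 3 × 215 = 645.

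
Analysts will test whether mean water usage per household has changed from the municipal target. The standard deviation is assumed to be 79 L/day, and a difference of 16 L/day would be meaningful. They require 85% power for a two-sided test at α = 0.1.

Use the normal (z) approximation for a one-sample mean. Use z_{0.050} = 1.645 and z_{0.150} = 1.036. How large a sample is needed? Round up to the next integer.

n = 176

n = (z_{α/2} + z_β)² · σ² / δ²
  = (1.645 + 1.036)² · 79² / 16²
  = 7.1878 · 6241 / 256
  = 175.23
Round up → n = 176.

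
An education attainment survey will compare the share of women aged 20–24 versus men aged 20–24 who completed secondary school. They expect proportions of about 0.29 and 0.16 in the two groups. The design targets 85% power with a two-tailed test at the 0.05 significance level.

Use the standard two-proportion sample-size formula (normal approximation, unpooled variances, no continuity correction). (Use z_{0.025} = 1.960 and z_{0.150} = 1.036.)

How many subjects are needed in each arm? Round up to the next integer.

n = (z_{α/2} + z_β)² · [p₁(1−p₁) + p₂(1−p₂)] / (p₁ − p₂)²
  = (1.960 + 1.036)² · (0.29·0.71 + 0.16·0.84) / (0.13)²
  = (2.996)² · (0.2059 + 0.1344) / 0.0169
  = 8.9760 · 0.3403 / 0.0169
  = 180.74
Round up → n = 181 per group.

n = 181 per group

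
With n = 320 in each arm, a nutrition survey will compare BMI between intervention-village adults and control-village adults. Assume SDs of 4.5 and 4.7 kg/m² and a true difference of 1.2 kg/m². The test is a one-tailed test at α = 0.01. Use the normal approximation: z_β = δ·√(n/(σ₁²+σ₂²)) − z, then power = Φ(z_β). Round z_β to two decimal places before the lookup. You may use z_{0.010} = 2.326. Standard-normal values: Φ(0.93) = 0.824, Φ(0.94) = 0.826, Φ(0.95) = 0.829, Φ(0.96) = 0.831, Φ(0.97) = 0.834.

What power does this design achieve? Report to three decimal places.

z_β = δ·√(n/(σ₁²+σ₂²)) − z_α
    = 1.2 · √(320/42.34) − 2.326
    = 1.2 · 2.74916 − 2.326
    = 3.2990 − 2.326 = 0.9730 → 0.97
Power = Φ(0.97) = 0.834.

Power ≈ 0.834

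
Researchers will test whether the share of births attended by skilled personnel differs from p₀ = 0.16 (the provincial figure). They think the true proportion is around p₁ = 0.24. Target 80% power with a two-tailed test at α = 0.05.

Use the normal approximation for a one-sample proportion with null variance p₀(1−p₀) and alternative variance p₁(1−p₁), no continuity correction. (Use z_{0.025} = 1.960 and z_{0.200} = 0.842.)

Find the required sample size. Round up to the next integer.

n = [z_{α/2}·√(p₀q₀) + z_β·√(p₁q₁)]² / (p₁ − p₀)²
  = [1.960·√(0.16·0.84) + 0.842·√(0.24·0.76)]² / (0.08)²
  = [1.960·0.3666 + 0.842·0.4271]² / 0.0064
  = [1.0782]² / 0.0064
  = 181.63
Round up → n = 182.

n = 182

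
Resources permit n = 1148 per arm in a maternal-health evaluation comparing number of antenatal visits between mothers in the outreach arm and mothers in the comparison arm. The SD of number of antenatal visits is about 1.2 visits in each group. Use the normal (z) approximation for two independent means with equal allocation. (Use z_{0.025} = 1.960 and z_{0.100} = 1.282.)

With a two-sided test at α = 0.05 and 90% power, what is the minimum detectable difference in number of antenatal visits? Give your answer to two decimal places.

δ = (z_{α/2} + z_β) · √((σ₁²+σ₂²)/n)
  = (1.960 + 1.282) · √(2.88/1148)
  = 3.242 · √0.00251
  = 3.242 · 0.0501
  = 0.1624

Minimum detectable difference ≈ 0.16 visits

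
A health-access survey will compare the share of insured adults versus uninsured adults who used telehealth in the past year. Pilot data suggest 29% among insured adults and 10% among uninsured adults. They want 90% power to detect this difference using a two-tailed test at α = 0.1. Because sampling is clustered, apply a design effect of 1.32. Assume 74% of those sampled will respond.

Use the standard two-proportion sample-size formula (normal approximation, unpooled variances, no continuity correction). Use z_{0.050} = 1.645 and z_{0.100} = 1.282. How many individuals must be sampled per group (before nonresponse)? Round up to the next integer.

n = 126 per group

n = (z_{α/2} + z_β)² · [p₁(1−p₁) + p₂(1−p₂)] / (p₁ − p₂)²
  = (1.645 + 1.282)² · (0.29·0.71 + 0.10·0.90) / (0.19)²
  = (2.927)² · (0.2059 + 0.0900) / 0.0361
  = 8.5673 · 0.2959 / 0.0361
  = 70.22
Design effect: 1.32 × 70.22 = 92.70.
Adjust for 74% response: 92.70 / 0.74 = 125.26.
Round up → n = 126 per group.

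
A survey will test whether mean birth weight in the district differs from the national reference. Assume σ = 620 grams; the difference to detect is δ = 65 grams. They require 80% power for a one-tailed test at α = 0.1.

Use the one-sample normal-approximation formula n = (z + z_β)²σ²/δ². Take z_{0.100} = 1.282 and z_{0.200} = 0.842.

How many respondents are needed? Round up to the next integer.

n = (z_α + z_β)² · σ² / δ²
  = (1.282 + 0.842)² · 620² / 65²
  = 4.5114 · 384400 / 4225
  = 410.46
Round up → n = 411.

n = 411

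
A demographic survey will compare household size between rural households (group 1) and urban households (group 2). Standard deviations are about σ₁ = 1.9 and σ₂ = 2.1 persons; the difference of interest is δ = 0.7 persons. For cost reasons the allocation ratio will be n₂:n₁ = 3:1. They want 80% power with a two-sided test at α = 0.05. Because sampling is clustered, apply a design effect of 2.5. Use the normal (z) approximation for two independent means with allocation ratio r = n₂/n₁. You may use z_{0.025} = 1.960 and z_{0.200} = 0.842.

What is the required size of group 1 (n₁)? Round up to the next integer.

n₁ = 204

n₁ = (z_{α/2} + z_β)² · (σ₁² + σ₂²/r) / δ²
   = (1.960 + 0.842)² · (1.9² + 2.1²/3) / 0.7²
   = 7.8512 · (3.61 + 1.47) / 0.49
   = 7.8512 · 5.08 / 0.49
   = 81.40
Design effect: 2.5 × 81.40 = 203.49.
Round up → n₁ = 204; n₂ = r·n₁ = 3 × 204 = 612.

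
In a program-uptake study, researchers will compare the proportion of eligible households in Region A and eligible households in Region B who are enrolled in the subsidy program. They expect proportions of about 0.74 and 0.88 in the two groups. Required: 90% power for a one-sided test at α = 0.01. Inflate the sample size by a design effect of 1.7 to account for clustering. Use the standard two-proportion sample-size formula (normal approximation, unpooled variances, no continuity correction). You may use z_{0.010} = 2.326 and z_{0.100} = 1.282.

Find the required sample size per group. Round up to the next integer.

n = 337 per group

n = (z_α + z_β)² · [p₁(1−p₁) + p₂(1−p₂)] / (p₁ − p₂)²
  = (2.326 + 1.282)² · (0.74·0.26 + 0.88·0.12) / (-0.14)²
  = (3.608)² · (0.1924 + 0.1056) / 0.0196
  = 13.0177 · 0.2980 / 0.0196
  = 197.92
Design effect: 1.7 × 197.92 = 336.47.
Round up → n = 337 per group.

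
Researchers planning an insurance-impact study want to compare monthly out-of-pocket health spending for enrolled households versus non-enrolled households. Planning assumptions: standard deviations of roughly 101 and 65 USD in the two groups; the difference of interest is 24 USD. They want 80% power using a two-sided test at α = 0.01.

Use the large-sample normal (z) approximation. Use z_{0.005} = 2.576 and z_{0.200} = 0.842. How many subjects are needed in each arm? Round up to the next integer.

n = 293 per group

n = (z_{α/2} + z_β)² · (σ₁² + σ₂²) / δ²
  = (2.576 + 0.842)² · (101² + 65² = 14426) / 24²
  = 11.6827 · 14426 / 576
  = 292.60
Round up → n = 293 per group.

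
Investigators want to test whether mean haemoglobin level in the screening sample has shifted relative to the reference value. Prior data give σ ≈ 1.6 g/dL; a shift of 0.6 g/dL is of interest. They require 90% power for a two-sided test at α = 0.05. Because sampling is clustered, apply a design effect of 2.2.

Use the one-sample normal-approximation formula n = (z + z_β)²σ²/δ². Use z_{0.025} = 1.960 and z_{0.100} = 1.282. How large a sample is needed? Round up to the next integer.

n = (z_{α/2} + z_β)² · σ² / δ²
  = (1.960 + 1.282)² · 1.6² / 0.6²
  = 10.5106 · 2.56 / 0.36
  = 74.74
Design effect: 2.2 × 74.74 = 164.43.
Round up → n = 165.

n = 165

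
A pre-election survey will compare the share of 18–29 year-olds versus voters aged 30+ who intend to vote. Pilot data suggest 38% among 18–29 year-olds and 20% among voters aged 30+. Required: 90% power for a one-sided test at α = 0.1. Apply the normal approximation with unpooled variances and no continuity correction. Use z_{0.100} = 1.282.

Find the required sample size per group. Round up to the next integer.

n = (z_α + z_β)² · [p₁(1−p₁) + p₂(1−p₂)] / (p₁ − p₂)²
  = (1.282 + 1.282)² · (0.38·0.62 + 0.20·0.80) / (0.18)²
  = (2.564)² · (0.2356 + 0.1600) / 0.0324
  = 6.5741 · 0.3956 / 0.0324
  = 80.27
Round up → n = 81 per group.

n = 81 per group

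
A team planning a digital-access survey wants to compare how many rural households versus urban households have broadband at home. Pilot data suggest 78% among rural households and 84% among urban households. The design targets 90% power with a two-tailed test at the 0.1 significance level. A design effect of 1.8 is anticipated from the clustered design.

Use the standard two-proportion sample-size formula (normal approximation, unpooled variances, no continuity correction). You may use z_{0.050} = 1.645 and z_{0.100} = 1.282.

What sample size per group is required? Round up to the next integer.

n = (z_{α/2} + z_β)² · [p₁(1−p₁) + p₂(1−p₂)] / (p₁ − p₂)²
  = (1.645 + 1.282)² · (0.78·0.22 + 0.84·0.16) / (-0.06)²
  = (2.927)² · (0.1716 + 0.1344) / 0.0036
  = 8.5673 · 0.3060 / 0.0036
  = 728.22
Design effect: 1.8 × 728.22 = 1310.80.
Round up → n = 1311 per group.

n = 1311 per group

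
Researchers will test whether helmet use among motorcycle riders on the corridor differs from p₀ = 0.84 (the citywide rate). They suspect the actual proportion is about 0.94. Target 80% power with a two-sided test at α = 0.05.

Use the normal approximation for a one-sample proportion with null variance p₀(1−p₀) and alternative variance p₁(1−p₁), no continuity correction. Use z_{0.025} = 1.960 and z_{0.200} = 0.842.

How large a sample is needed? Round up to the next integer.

n = 85

n = [z_{α/2}·√(p₀q₀) + z_β·√(p₁q₁)]² / (p₁ − p₀)²
  = [1.960·√(0.84·0.16) + 0.842·√(0.94·0.06)]² / (0.10)²
  = [1.960·0.3666 + 0.842·0.2375]² / 0.0100
  = [0.9185]² / 0.0100
  = 84.37
Round up → n = 85.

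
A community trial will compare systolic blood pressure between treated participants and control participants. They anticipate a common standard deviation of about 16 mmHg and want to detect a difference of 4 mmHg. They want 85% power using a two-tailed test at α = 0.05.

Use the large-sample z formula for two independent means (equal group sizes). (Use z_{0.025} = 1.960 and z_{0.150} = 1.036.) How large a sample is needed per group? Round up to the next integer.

n = 288 per group

n = (z_{α/2} + z_β)² · (σ₁² + σ₂²) / δ²
  = (1.960 + 1.036)² · (2·16² = 512) / 4²
  = 8.9760 · 512 / 16
  = 287.23
Round up → n = 288 per group.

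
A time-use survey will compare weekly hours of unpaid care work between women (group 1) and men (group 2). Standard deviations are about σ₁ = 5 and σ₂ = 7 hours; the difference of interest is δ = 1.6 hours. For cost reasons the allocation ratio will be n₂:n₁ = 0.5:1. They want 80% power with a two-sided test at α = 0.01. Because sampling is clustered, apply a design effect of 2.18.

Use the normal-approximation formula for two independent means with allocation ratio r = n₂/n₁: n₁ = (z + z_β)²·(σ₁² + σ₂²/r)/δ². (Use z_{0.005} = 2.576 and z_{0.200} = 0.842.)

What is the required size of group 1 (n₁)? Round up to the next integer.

n₁ = 1224

n₁ = (z_{α/2} + z_β)² · (σ₁² + σ₂²/r) / δ²
   = (2.576 + 0.842)² · (5² + 7²/0.5) / 1.6²
   = 11.6827 · (25 + 98) / 2.56
   = 11.6827 · 123 / 2.56
   = 561.32
Design effect: 2.18 × 561.32 = 1223.67.
Round up → n₁ = 1224; n₂ = r·n₁ = 0.5 × 1224 = 612.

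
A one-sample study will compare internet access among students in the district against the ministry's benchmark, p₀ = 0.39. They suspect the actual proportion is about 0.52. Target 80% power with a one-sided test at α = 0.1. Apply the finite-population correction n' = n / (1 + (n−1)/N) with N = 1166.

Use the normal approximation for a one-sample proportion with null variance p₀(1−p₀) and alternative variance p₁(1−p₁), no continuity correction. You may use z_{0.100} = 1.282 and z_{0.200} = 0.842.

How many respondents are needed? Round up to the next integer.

n = [z_α·√(p₀q₀) + z_β·√(p₁q₁)]² / (p₁ − p₀)²
  = [1.282·√(0.39·0.61) + 0.842·√(0.52·0.48)]² / (0.13)²
  = [1.282·0.4877 + 0.842·0.4996]² / 0.0169
  = [1.0460]² / 0.0169
  = 64.74
Finite-population correction (N = 1166): 64.74 / (1 + (64.74 − 1)/1166) = 61.38.
Round up → n = 62.

n = 62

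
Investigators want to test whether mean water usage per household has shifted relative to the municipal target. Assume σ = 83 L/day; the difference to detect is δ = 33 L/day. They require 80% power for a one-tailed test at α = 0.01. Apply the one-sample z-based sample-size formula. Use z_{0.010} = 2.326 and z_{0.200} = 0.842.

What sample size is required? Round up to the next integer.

n = (z_α + z_β)² · σ² / δ²
  = (2.326 + 0.842)² · 83² / 33²
  = 10.0362 · 6889 / 1089
  = 63.49
Round up → n = 64.

n = 64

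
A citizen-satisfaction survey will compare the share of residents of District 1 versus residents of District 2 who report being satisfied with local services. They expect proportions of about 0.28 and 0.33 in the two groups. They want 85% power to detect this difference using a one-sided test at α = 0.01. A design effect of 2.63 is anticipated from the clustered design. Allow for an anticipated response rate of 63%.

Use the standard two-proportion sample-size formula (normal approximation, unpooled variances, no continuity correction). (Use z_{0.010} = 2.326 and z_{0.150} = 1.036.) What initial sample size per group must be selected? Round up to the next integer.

n = 7979 per group

n = (z_α + z_β)² · [p₁(1−p₁) + p₂(1−p₂)] / (p₁ − p₂)²
  = (2.326 + 1.036)² · (0.28·0.72 + 0.33·0.67) / (-0.05)²
  = (3.362)² · (0.2016 + 0.2211) / 0.0025
  = 11.3030 · 0.4227 / 0.0025
  = 1911.12
Design effect: 2.63 × 1911.12 = 5026.24.
Adjust for 63% response: 5026.24 / 0.63 = 7978.16.
Round up → n = 7979 per group.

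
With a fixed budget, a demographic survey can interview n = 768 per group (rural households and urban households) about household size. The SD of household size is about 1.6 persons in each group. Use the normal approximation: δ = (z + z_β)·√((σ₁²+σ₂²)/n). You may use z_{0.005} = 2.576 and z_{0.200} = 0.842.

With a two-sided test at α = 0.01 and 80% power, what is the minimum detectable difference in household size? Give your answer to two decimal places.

δ = (z_{α/2} + z_β) · √((σ₁²+σ₂²)/n)
  = (2.576 + 0.842) · √(5.12/768)
  = 3.418 · √0.00667
  = 3.418 · 0.0816
  = 0.2791

Minimum detectable difference ≈ 0.28 persons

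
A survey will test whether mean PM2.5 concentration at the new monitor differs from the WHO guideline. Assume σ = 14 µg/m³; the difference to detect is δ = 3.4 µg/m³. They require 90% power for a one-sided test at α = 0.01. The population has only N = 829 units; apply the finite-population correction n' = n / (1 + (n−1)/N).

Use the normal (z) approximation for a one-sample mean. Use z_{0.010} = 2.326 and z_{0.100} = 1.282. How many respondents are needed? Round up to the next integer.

n = (z_α + z_β)² · σ² / δ²
  = (2.326 + 1.282)² · 14² / 3.4²
  = 13.0177 · 196 / 11.56
  = 220.71
Finite-population correction (N = 829): 220.71 / (1 + (220.71 − 1)/829) = 174.47.
Round up → n = 175.

n = 175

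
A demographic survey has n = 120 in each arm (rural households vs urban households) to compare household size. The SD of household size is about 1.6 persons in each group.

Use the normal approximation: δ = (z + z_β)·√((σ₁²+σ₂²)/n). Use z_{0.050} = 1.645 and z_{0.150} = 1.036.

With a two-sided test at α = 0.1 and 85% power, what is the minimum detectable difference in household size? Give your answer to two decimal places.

Minimum detectable difference ≈ 0.55 persons

δ = (z_{α/2} + z_β) · √((σ₁²+σ₂²)/n)
  = (1.645 + 1.036) · √(5.12/120)
  = 2.681 · √0.04267
  = 2.681 · 0.2066
  = 0.5538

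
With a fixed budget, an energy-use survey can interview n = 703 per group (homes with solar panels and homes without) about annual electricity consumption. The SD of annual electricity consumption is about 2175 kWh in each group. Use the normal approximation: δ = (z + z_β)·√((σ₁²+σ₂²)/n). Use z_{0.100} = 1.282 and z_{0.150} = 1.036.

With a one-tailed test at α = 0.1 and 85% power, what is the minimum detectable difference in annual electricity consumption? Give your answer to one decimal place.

Minimum detectable difference ≈ 268.9 kWh

δ = (z_α + z_β) · √((σ₁²+σ₂²)/n)
  = (1.282 + 1.036) · √(9461250/703)
  = 2.318 · √13458.4
  = 2.318 · 116.0103
  = 268.9119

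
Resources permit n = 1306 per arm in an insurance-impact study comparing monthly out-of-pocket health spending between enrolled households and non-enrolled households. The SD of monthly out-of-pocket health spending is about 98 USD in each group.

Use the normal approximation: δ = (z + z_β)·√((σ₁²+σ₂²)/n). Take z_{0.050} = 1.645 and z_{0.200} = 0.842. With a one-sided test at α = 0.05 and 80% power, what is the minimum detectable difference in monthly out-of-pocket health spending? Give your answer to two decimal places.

Minimum detectable difference ≈ 9.54 USD

δ = (z_α + z_β) · √((σ₁²+σ₂²)/n)
  = (1.645 + 0.842) · √(19208/1306)
  = 2.487 · √14.7075
  = 2.487 · 3.8350
  = 9.5377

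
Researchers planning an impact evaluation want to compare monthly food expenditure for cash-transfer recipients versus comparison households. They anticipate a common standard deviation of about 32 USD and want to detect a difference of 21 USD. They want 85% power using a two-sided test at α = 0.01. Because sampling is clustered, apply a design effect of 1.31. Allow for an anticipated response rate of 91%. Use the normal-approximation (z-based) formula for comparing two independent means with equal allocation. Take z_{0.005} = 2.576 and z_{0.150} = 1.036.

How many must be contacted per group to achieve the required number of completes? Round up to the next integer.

n = 88 per group

n = (z_{α/2} + z_β)² · (σ₁² + σ₂²) / δ²
  = (2.576 + 1.036)² · (2·32² = 2048) / 21²
  = 13.0465 · 2048 / 441
  = 60.59
Design effect: 1.31 × 60.59 = 79.37.
Adjust for 91% response: 79.37 / 0.91 = 87.22.
Round up → n = 88 per group.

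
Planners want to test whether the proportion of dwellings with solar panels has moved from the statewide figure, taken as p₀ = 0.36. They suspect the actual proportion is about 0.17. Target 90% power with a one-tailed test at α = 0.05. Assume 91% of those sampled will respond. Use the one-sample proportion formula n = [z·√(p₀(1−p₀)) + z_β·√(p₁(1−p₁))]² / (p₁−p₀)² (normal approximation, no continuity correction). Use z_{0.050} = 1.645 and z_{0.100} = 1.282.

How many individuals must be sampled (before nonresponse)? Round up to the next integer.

n = [z_α·√(p₀q₀) + z_β·√(p₁q₁)]² / (p₁ − p₀)²
  = [1.645·√(0.36·0.64) + 1.282·√(0.17·0.83)]² / (-0.19)²
  = [1.645·0.4800 + 1.282·0.3756]² / 0.0361
  = [1.2712]² / 0.0361
  = 44.76
Adjust for 91% response: 44.76 / 0.91 = 49.19.
Round up → n = 50.

n = 50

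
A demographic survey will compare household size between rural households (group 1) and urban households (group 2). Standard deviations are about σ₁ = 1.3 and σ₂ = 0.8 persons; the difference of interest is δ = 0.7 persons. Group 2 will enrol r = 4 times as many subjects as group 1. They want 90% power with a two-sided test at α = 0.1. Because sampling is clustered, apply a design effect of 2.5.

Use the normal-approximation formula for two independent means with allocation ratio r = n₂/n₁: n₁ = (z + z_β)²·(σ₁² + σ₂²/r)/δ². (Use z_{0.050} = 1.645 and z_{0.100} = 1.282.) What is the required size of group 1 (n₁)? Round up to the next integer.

n₁ = 81

n₁ = (z_{α/2} + z_β)² · (σ₁² + σ₂²/r) / δ²
   = (1.645 + 1.282)² · (1.3² + 0.8²/4) / 0.7²
   = 8.5673 · (1.69 + 0.16) / 0.49
   = 8.5673 · 1.85 / 0.49
   = 32.35
Design effect: 2.5 × 32.35 = 80.87.
Round up → n₁ = 81; n₂ = r·n₁ = 4 × 81 = 324.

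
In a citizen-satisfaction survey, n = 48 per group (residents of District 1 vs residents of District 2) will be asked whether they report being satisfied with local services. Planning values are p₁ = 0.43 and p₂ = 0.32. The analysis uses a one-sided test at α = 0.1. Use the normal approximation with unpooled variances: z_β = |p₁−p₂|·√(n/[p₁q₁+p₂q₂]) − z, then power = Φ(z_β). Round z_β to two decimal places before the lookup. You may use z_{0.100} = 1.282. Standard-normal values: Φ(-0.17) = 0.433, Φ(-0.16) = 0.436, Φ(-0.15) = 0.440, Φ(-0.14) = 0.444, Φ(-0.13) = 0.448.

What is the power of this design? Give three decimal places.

Power ≈ 0.436

z_β = |p₁−p₂|·√(n/[p₁q₁+p₂q₂]) − z_α
    = 0.11 · √(48/0.4627) − 1.282
    = 0.11 · 10.1852 − 1.282
    = 1.1204 − 1.282 = -0.1616 → -0.16
Power = Φ(-0.16) = 0.436.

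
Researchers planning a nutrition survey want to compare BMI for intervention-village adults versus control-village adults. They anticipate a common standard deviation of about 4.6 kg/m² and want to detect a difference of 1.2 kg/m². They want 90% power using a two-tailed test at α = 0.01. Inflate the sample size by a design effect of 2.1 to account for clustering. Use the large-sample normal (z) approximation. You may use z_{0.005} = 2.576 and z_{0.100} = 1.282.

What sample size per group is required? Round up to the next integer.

n = (z_{α/2} + z_β)² · (σ₁² + σ₂²) / δ²
  = (2.576 + 1.282)² · (2·4.6² = 42.32) / 1.2²
  = 14.8842 · 42.32 / 1.44
  = 437.43
Design effect: 2.1 × 437.43 = 918.60.
Round up → n = 919 per group.

n = 919 per group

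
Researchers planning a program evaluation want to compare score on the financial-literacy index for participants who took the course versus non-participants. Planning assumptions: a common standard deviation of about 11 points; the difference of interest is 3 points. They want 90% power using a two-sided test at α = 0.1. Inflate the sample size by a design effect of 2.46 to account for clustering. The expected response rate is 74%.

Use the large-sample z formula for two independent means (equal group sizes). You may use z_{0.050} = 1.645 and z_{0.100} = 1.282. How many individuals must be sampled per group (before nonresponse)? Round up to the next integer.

n = (z_{α/2} + z_β)² · (σ₁² + σ₂²) / δ²
  = (1.645 + 1.282)² · (2·11² = 242) / 3²
  = 8.5673 · 242 / 9
  = 230.37
Design effect: 2.46 × 230.37 = 566.70.
Adjust for 74% response: 566.70 / 0.74 = 765.81.
Round up → n = 766 per group.

n = 766 per group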